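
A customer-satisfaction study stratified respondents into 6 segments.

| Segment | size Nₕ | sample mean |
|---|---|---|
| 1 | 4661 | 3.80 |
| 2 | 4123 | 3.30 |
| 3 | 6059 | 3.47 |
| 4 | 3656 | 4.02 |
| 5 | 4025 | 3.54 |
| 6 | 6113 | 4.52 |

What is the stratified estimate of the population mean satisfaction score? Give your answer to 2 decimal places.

3.80

x̄_st = (Σ Nₕx̄ₕ) / (Σ Nₕ) = (4661·3.80 + 4123·3.30 + 6059·3.47 + 3656·4.02 + 4025·3.54 + 6113·4.52) / 28637
= 108918.81 / 28637 = 3.8034... → 3.80.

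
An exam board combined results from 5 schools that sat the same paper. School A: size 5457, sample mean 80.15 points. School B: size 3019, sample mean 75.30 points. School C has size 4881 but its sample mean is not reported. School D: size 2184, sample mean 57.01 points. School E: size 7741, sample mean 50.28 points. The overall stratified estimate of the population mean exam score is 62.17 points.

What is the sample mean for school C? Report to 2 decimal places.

55.11

Σ Nₕx̄ₕ = N·μ, so 4881·x̄_C = 23282·62.17 − (5457·80.15 + 3019·75.30 + 2184·57.01 + 7741·50.28).
= 1447441.94 − 1178436.57 = 269005.37.
x̄_C = 269005.37 / 4881 = 55.1128... → 55.11.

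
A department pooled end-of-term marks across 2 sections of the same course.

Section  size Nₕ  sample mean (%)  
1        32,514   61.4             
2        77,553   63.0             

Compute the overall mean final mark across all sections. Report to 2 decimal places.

x̄_st = (Σ Nₕx̄ₕ) / (Σ Nₕ) = (32514·61.4 + 77553·63.0) / 110067
= 6882198.6 / 110067 = 62.5274... → 62.53.

62.53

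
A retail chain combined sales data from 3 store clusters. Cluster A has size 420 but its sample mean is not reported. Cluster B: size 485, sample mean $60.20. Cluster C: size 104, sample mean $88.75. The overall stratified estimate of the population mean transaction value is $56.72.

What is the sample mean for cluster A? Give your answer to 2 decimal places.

N = 420 + 485 + 104 = 1009.
Overall total = μ·N = 56.72·1009 = 57230.48.
Subtract the known strata: 485·60.20 + 104·88.75 = 38427.
Remaining total for cluster A: 57230.48 − 38427 = 18803.48.
Divide by its size: 18803.48 / 420 = 44.7702... → 44.77.

44.77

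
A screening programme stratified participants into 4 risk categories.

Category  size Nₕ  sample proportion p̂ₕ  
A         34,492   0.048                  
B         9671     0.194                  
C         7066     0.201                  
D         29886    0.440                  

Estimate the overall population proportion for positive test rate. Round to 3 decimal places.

0.223

Wₕ = Nₕ/N with N = 81115: 0.4252, 0.1192, 0.0871, 0.3684.
p̂_st = 0.4252·0.048 + 0.1192·0.194 + 0.0871·0.201 + 0.3684·0.440 ≈ 0.22316... → 0.223.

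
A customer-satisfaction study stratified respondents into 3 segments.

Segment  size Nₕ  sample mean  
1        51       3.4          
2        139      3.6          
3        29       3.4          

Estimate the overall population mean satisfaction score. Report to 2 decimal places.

3.53

N = 219; weights Wₕ = Nₕ/N = (0.2329, 0.6347, 0.1324).
x̄_st = Σ Wₕ·x̄ₕ = 0.2329·3.4 + 0.6347·3.6 + 0.1324·3.4 ≈ 3.5269...
→ 3.53.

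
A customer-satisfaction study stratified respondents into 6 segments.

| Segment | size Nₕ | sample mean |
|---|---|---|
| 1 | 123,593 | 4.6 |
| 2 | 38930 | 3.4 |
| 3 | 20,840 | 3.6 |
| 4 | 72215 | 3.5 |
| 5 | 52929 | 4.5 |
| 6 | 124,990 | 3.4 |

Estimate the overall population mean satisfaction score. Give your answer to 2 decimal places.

x̄_st = (Σ Nₕx̄ₕ) / (Σ Nₕ) = (123593·4.6 + 38930·3.4 + 20840·3.6 + 72215·3.5 + 52929·4.5 + 124990·3.4) / 433497
= 1691812.8 / 433497 = 3.9027... → 3.90.

3.90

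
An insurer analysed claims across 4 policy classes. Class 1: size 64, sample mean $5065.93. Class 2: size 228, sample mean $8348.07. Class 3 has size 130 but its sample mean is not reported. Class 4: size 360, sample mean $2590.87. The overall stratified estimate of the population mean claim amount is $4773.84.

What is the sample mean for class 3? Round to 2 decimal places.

Σ Nₕx̄ₕ = N·μ, so 130·x̄_3 = 782·4773.84 − (64·5065.93 + 228·8348.07 + 360·2590.87).
= 3733142.88 − 3160292.68 = 572850.2.
x̄_3 = 572850.2 / 130 = 4406.54 → 4406.54.

4406.54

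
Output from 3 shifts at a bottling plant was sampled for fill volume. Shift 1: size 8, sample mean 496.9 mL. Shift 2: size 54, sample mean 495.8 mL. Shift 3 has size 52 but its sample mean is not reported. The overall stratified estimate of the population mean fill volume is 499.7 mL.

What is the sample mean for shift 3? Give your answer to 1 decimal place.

Σ Nₕx̄ₕ = N·μ, so 52·x̄_3 = 114·499.7 − (8·496.9 + 54·495.8).
= 56965.8 − 30748.4 = 26217.4.
x̄_3 = 26217.4 / 52 = 504.181... → 504.2.

504.2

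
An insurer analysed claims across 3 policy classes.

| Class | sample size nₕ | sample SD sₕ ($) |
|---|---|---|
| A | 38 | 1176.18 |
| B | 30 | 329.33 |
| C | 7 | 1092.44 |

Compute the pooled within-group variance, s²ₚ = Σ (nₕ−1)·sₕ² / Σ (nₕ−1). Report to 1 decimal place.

A: (38−1)·1176.18² = 37·1383399.3924 = 51185777.5188
B: (30−1)·329.33² = 29·108458.2489 = 3145289.2181
C: (7−1)·1092.44² = 6·1193425.1536 = 7160550.9216
Numerator = 61491617.6585; denominator = Σ(nₕ−1) = 72.
s²ₚ = 61491617.6585/72 = 854050.245... → 854050.2.

854050.2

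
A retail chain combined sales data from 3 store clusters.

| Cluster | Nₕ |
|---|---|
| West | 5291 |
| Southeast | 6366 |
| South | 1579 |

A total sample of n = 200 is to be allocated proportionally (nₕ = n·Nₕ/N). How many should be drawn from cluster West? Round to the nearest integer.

Share of cluster West = 5291/13236 = 0.39974.
Allocate 200 × 0.39974 = 79.949... → 80.

80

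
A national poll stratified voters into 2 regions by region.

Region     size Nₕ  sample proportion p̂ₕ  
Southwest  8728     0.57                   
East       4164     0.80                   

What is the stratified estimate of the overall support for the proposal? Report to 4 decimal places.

0.6443

Wₕ = Nₕ/N with N = 12892: 0.6770, 0.3230.
p̂_st = 0.6770·0.57 + 0.3230·0.80 ≈ 0.644288... → 0.6443.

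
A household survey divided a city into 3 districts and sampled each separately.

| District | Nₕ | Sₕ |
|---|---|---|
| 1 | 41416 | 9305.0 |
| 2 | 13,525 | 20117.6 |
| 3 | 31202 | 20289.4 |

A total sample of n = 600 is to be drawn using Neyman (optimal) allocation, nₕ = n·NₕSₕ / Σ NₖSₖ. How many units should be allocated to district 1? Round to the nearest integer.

1: NₕSₕ = 41416·9305.0 = 385375880
2: NₕSₕ = 13525·20117.6 = 272090540
3: NₕSₕ = 31202·20289.4 = 633069858.8
Σ NₕSₕ = 1290536278.8.
n_1 = 600·385375880/1290536278.8 = 179.170... → 179.

179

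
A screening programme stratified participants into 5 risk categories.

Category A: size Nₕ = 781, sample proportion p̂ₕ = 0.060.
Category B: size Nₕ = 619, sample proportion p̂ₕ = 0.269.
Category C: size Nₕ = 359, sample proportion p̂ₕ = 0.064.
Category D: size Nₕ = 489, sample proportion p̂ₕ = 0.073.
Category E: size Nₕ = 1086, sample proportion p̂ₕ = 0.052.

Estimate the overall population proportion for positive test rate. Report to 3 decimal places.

Wₕ = Nₕ/N with N = 3334: 0.2343, 0.1857, 0.1077, 0.1467, 0.3257.
p̂_st = 0.2343·0.060 + 0.1857·0.269 + 0.1077·0.064 + 0.1467·0.073 + 0.3257·0.052 ≈ 0.09854... → 0.099.

0.099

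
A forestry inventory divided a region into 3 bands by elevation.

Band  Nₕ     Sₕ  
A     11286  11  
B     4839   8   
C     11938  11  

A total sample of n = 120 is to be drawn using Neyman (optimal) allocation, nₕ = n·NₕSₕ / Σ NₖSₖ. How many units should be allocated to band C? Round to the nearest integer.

Σ NₕSₕ = 11286·11 + 4839·8 + 11938·11 = 294176.
Share for C: 131318/294176 = 0.44639.
n_C = 120 × 0.44639 = 53.567... → 54.

54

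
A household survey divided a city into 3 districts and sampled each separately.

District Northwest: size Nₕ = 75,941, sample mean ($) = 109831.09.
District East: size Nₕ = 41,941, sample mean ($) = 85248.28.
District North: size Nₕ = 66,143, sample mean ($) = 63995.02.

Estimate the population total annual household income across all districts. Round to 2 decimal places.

16148903525.03

Northwest: 75941·109831.09 = 8340682805.69
East: 41941·85248.28 = 3575398111.48
North: 66143·63995.02 = 4232822607.86
τ̂ = Σ Nₕx̄ₕ = 16148903525.03.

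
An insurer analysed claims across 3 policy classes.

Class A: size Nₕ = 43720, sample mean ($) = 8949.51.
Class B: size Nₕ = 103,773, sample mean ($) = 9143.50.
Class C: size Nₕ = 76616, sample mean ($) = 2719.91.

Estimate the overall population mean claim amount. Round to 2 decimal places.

6909.63

N = 224109; weights Wₕ = Nₕ/N = (0.1951, 0.4630, 0.3419).
x̄_st = Σ Wₕ·x̄ₕ = 0.1951·8949.51 + 0.4630·9143.50 + 0.3419·2719.91 ≈ 6909.6271...
→ 6909.63.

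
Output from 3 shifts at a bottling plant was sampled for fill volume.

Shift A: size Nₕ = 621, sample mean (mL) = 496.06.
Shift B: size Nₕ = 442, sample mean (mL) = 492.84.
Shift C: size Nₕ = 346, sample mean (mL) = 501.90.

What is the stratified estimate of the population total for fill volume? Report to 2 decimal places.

Estimate total by summing Nₕ·x̄ₕ over strata.
621·496.06 + 442·492.84 + 346·501.90 = 308053.26 + 217835.28 + 173657.4 = 699545.94.

699545.94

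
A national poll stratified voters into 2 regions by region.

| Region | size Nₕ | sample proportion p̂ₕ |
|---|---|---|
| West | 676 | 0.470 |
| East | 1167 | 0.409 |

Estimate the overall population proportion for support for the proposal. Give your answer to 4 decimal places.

N = 676 + 1167 = 1843.
Overall proportion = Σ (Nₕ/N)·p̂ₕ.
Σ Nₕp̂ₕ = 317.72 + 477.303 = 795.023.
795.023 / 1843 = 0.431374... → 0.4314.

0.4314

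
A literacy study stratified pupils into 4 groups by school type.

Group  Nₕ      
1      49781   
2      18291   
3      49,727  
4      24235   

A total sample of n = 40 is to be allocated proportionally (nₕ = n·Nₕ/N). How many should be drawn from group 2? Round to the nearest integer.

Share of group 2 = 18291/142034 = 0.12878.
Allocate 40 × 0.12878 = 5.151... → 5.

5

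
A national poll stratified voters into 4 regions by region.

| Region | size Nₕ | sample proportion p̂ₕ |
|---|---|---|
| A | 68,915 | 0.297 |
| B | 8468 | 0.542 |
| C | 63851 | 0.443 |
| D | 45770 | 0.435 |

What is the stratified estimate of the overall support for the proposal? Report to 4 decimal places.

N = 68915 + 8468 + 63851 + 45770 = 187004.
Overall proportion = Σ (Nₕ/N)·p̂ₕ.
Σ Nₕp̂ₕ = 20467.755 + 4589.656 + 28285.993 + 19909.95 = 73253.354.
73253.354 / 187004 = 0.391721... → 0.3917.

0.3917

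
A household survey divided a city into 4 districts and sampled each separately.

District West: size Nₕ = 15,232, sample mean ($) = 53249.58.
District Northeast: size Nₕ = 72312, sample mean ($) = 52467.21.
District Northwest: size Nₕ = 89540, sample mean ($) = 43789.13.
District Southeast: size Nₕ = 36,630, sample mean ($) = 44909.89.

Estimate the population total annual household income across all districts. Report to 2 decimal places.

West: 15232·53249.58 = 811097602.56
Northeast: 72312·52467.21 = 3794008889.52
Northwest: 89540·43789.13 = 3920878700.2
Southeast: 36630·44909.89 = 1645049270.7
τ̂ = Σ Nₕx̄ₕ = 10171034462.98.

10171034462.98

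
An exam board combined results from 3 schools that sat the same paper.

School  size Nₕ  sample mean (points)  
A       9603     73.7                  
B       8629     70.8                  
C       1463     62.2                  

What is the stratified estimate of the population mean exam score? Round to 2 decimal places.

N = 19695; weights Wₕ = Nₕ/N = (0.4876, 0.4381, 0.0743).
x̄_st = Σ Wₕ·x̄ₕ = 0.4876·73.7 + 0.4381·70.8 + 0.0743·62.2 ≈ 71.5752...
→ 71.58.

71.58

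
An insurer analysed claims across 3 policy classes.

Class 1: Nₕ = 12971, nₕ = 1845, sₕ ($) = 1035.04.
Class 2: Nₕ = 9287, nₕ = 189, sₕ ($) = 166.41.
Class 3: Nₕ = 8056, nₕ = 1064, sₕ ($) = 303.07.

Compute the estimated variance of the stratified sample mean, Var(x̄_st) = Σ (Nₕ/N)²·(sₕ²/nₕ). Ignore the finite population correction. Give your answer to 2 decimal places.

N = 30314; Wₕ = Nₕ/N.
class 1: (12971/30314)²·1035.04²/1845 = 106.31103
class 2: (9287/30314)²·166.41²/189 = 13.75186
class 3: (8056/30314)²·303.07²/1064 = 6.09673
Sum = 126.15962 → 126.16.

126.16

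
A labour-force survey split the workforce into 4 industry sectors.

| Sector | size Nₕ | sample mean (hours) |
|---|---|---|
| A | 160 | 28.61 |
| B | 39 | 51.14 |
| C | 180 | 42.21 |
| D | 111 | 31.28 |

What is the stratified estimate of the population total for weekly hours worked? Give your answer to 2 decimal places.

Estimate total by summing Nₕ·x̄ₕ over strata.
160·28.61 + 39·51.14 + 180·42.21 + 111·31.28 = 4577.6 + 1994.46 + 7597.8 + 3472.08 = 17641.94.

17641.94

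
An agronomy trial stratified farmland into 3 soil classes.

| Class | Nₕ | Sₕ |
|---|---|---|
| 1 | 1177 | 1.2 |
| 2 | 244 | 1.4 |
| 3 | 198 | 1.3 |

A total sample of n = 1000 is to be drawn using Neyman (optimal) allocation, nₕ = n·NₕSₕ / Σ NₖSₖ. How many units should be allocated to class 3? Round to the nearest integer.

128

Σ NₕSₕ = 1177·1.2 + 244·1.4 + 198·1.3 = 2011.4.
Share for 3: 257.4/2011.4 = 0.12797.
n_3 = 1000 × 0.12797 = 127.971... → 128.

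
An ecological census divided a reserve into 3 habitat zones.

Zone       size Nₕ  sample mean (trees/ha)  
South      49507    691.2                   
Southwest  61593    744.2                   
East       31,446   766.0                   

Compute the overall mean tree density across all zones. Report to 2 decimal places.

N = 49507 + 61593 + 31446 = 142546.
The stratified mean weights each stratum mean by its population share Nₕ/N.
Σ Nₕx̄ₕ = 49507·691.2 + 61593·744.2 + 31446·766.0 = 34219238.4 + 45837510.6 + 24087636 = 104144385.
Divide by N: 104144385 / 142546 = 730.6019... → 730.60.

730.60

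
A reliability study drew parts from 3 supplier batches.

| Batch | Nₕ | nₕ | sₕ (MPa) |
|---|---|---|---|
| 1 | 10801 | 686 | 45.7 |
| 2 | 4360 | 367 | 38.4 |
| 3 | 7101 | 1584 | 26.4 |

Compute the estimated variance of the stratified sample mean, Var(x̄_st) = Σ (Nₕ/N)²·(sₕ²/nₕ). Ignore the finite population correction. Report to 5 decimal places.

N = 22262. Term for each stratum: Wₕ²sₕ²/nₕ.
Var(x̄_st) = 0.71665125 + 0.15411361 + 0.04476755 = 0.91553241 → 0.91553.

0.91553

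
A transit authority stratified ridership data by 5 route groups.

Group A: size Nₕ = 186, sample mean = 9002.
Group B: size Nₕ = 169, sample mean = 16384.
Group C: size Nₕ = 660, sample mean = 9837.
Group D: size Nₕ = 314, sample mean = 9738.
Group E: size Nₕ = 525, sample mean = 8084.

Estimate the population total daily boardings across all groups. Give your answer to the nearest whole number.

Estimate total by summing Nₕ·x̄ₕ over strata.
186·9002 + 169·16384 + 660·9837 + 314·9738 + 525·8084 = 1674372 + 2768896 + 6492420 + 3057732 + 4244100 = 18237520.

18237520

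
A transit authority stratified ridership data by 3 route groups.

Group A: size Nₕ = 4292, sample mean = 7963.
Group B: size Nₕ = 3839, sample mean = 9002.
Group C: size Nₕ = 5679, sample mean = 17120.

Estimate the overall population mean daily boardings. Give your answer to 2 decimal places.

12017.40

x̄_st = (Σ Nₕx̄ₕ) / (Σ Nₕ) = (4292·7963 + 3839·9002 + 5679·17120) / 13810
= 165960354 / 13810 = 12017.4043... → 12017.40.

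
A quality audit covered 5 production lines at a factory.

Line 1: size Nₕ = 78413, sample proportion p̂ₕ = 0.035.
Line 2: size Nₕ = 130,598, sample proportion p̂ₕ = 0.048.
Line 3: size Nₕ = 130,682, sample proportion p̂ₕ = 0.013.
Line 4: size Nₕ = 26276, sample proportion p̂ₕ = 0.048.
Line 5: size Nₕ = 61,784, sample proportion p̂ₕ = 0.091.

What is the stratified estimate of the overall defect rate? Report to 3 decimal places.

Wₕ = Nₕ/N with N = 427753: 0.1833, 0.3053, 0.3055, 0.0614, 0.1444.
p̂_st = 0.1833·0.035 + 0.3053·0.048 + 0.3055·0.013 + 0.0614·0.048 + 0.1444·0.091 ≈ 0.04113... → 0.041.

0.041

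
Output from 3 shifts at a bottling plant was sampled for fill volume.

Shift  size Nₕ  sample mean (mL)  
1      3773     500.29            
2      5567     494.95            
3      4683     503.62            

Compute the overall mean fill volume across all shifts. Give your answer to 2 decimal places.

N = 14023; weights Wₕ = Nₕ/N = (0.2691, 0.3970, 0.3340).
x̄_st = Σ Wₕ·x̄ₕ = 0.2691·500.29 + 0.3970·494.95 + 0.3340·503.62 ≈ 499.2821...
→ 499.28.

499.28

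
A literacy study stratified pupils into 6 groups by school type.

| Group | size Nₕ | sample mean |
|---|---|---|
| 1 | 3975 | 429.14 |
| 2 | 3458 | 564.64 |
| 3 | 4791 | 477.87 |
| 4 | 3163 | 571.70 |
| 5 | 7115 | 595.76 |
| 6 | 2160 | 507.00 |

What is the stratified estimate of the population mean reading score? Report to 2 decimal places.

530.78

N = 24662; weights Wₕ = Nₕ/N = (0.1612, 0.1402, 0.1943, 0.1283, 0.2885, 0.0876).
x̄_st = Σ Wₕ·x̄ₕ = 0.1612·429.14 + 0.1402·564.64 + 0.1943·477.87 + 0.1283·571.70 + 0.2885·595.76 + 0.0876·507.00 ≈ 530.7790...
→ 530.78.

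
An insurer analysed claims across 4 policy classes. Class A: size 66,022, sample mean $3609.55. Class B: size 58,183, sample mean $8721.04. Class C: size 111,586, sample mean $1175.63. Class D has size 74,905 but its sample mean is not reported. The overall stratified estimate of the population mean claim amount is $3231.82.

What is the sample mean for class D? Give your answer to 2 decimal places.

1698.20

N = 66022 + 58183 + 111586 + 74905 = 310696.
Overall total = μ·N = 3231.82·310696 = 1004113546.72.
Subtract the known strata: 66022·3609.55 + 58183·8721.04 + 111586·1175.63 = 876909829.6.
Remaining total for class D: 1004113546.72 − 876909829.6 = 127203717.12.
Divide by its size: 127203717.12 / 74905 = 1698.2006... → 1698.20.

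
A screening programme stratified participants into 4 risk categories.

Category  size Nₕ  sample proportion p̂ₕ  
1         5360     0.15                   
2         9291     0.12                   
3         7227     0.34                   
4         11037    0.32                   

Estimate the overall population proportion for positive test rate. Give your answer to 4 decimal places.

N = 5360 + 9291 + 7227 + 11037 = 32915.
Overall proportion = Σ (Nₕ/N)·p̂ₕ.
Σ Nₕp̂ₕ = 804 + 1114.92 + 2457.18 + 3531.84 = 7907.94.
7907.94 / 32915 = 0.240253... → 0.2403.

0.2403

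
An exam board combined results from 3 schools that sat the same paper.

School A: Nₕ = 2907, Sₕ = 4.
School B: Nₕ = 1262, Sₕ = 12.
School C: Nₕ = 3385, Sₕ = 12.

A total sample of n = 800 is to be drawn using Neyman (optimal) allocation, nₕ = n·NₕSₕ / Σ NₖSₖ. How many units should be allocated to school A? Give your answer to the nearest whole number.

138

Σ NₕSₕ = 2907·4 + 1262·12 + 3385·12 = 67392.
Share for A: 11628/67392 = 0.17254.
n_A = 800 × 0.17254 = 138.034... → 138.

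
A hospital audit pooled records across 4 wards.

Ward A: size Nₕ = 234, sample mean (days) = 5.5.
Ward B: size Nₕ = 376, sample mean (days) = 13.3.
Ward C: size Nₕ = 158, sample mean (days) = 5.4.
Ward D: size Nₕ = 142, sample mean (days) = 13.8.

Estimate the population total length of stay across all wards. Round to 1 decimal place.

9100.6

Population total = Σ Nₕ·x̄ₕ (each stratum's size times its mean).
234·5.5 + 376·13.3 + 158·5.4 + 142·13.8 = 1287 + 5000.8 + 853.2 + 1959.6 = 9100.6.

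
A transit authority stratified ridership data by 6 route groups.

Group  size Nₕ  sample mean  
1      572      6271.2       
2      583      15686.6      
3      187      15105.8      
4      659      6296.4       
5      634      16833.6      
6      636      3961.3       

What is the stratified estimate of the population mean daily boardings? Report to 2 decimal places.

10057.60

N = 3271; weights Wₕ = Nₕ/N = (0.1749, 0.1782, 0.0572, 0.2015, 0.1938, 0.1944).
x̄_st = Σ Wₕ·x̄ₕ = 0.1749·6271.2 + 0.1782·15686.6 + 0.0572·15105.8 + 0.2015·6296.4 + 0.1938·16833.6 + 0.1944·3961.3 ≈ 10057.6018...
→ 10057.60.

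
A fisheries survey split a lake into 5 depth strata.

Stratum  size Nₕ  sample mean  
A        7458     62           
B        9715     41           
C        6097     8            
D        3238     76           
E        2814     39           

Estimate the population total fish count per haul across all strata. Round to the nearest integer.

A: 7458·62 = 462396
B: 9715·41 = 398315
C: 6097·8 = 48776
D: 3238·76 = 246088
E: 2814·39 = 109746
τ̂ = Σ Nₕx̄ₕ = 1265321.

1265321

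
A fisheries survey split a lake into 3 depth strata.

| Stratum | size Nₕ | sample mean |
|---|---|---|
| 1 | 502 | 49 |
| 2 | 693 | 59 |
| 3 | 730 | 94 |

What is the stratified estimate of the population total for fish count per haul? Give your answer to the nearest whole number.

134105

1: 502·49 = 24598
2: 693·59 = 40887
3: 730·94 = 68620
τ̂ = Σ Nₕx̄ₕ = 134105.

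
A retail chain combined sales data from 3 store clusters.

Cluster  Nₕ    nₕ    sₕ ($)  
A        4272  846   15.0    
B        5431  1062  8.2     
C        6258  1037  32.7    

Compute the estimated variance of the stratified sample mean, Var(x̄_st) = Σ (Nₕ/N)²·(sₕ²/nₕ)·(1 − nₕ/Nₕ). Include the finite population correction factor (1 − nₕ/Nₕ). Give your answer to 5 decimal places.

0.15342

N = 15961. Term for each stratum: Wₕ²sₕ²/nₕ·(1−nₕ/Nₕ).
Var(x̄_st) = 0.01527955 + 0.00589719 + 0.13224699 = 0.15342373 → 0.15342.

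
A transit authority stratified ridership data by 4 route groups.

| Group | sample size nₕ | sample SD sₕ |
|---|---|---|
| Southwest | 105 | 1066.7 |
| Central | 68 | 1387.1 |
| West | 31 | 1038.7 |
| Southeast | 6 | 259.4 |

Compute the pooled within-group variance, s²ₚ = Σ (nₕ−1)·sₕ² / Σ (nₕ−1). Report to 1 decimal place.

1358984.3

Degrees of freedom: 104 + 67 + 30 + 5 = 206.
Σ(nₕ−1)sₕ² = 104·1137848.89 + 67·1924046.41 + 30·1078897.69 + 5·67288.36 = 279950766.53.
s²ₚ = 279950766.53 / 206 = 1358984.304... → 1358984.3.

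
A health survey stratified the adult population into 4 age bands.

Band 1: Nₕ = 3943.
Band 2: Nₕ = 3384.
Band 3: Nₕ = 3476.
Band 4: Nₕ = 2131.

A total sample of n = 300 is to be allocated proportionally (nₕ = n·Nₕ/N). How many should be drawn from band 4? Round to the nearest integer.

49

N = 3943 + 3384 + 3476 + 2131 = 12934.
n_4 = 300·2131/12934 = 49.428... → 49.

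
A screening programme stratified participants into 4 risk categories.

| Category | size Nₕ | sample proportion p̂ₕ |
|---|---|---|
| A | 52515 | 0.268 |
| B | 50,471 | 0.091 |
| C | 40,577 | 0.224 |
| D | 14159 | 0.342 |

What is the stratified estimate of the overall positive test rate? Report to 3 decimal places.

Wₕ = Nₕ/N with N = 157722: 0.3330, 0.3200, 0.2573, 0.0898.
p̂_st = 0.3330·0.268 + 0.3200·0.091 + 0.2573·0.224 + 0.0898·0.342 ≈ 0.20668... → 0.207.

0.207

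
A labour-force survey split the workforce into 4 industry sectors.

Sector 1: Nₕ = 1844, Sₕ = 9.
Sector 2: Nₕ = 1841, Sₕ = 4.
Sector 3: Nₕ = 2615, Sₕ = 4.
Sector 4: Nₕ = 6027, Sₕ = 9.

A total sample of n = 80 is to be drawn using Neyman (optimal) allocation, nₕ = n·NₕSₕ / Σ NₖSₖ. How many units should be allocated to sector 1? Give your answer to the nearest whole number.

15

Σ NₕSₕ = 1844·9 + 1841·4 + 2615·4 + 6027·9 = 88663.
Share for 1: 16596/88663 = 0.18718.
n_1 = 80 × 0.18718 = 14.974... → 15.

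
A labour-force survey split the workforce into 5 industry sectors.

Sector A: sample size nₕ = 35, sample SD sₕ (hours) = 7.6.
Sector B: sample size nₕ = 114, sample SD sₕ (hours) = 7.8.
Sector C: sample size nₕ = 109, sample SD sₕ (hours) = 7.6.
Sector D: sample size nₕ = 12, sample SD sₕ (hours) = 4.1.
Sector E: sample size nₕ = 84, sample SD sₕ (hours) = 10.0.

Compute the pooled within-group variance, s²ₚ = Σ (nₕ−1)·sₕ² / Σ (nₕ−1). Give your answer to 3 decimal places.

Degrees of freedom: 34 + 113 + 108 + 11 + 83 = 349.
Σ(nₕ−1)sₕ² = 34·57.76 + 113·60.84 + 108·57.76 + 11·16.81 + 83·100 = 23561.75.
s²ₚ = 23561.75 / 349 = 67.51218... → 67.512.

67.512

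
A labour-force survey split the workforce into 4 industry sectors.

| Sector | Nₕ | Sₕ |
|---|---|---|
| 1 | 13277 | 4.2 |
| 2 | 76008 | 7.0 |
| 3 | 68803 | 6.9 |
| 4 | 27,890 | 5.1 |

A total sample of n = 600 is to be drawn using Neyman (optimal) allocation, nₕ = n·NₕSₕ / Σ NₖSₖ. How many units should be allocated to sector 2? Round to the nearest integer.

265

1: NₕSₕ = 13277·4.2 = 55763.4
2: NₕSₕ = 76008·7.0 = 532056
3: NₕSₕ = 68803·6.9 = 474740.7
4: NₕSₕ = 27890·5.1 = 142239
Σ NₕSₕ = 1204799.1.
n_2 = 600·532056/1204799.1 = 264.968... → 265.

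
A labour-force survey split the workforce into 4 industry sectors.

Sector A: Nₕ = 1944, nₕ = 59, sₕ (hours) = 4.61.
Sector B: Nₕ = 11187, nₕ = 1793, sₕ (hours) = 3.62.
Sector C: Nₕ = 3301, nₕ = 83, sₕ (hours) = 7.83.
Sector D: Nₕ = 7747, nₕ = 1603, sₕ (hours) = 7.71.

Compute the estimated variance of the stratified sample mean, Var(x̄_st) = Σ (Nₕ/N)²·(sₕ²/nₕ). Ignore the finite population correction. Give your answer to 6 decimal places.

N = 24179; Wₕ = Nₕ/N.
sector A: (1944/24179)²·4.61²/59 = 0.002328443
sector B: (11187/24179)²·3.62²/1793 = 0.001564543
sector C: (3301/24179)²·7.83²/83 = 0.013767650
sector D: (7747/24179)²·7.71²/1603 = 0.003806849
Sum = 0.021467485 → 0.021467.

0.021467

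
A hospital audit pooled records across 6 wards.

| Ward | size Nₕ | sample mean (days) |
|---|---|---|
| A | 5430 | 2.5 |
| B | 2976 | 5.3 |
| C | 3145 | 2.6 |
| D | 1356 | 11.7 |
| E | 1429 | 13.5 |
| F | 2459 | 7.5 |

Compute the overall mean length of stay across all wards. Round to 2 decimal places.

N = 16795; weights Wₕ = Nₕ/N = (0.3233, 0.1772, 0.1873, 0.0807, 0.0851, 0.1464).
x̄_st = Σ Wₕ·x̄ₕ = 0.3233·2.5 + 0.1772·5.3 + 0.1873·2.6 + 0.0807·11.7 + 0.0851·13.5 + 0.1464·7.5 ≈ 5.4257...
→ 5.43.

5.43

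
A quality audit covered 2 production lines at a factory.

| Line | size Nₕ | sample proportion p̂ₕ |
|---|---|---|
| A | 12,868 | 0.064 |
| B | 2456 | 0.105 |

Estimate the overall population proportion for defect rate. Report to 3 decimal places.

0.071

Wₕ = Nₕ/N with N = 15324: 0.8397, 0.1603.
p̂_st = 0.8397·0.064 + 0.1603·0.105 ≈ 0.07057... → 0.071.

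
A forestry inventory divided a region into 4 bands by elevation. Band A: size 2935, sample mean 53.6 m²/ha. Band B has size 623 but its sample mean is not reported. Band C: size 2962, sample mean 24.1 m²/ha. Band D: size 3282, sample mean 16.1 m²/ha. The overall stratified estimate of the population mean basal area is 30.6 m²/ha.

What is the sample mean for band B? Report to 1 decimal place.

29.5

Σ Nₕx̄ₕ = N·μ, so 623·x̄_B = 9802·30.6 − (2935·53.6 + 2962·24.1 + 3282·16.1).
= 299941.2 − 281540.4 = 18400.8.
x̄_B = 18400.8 / 623 = 29.536... → 29.5.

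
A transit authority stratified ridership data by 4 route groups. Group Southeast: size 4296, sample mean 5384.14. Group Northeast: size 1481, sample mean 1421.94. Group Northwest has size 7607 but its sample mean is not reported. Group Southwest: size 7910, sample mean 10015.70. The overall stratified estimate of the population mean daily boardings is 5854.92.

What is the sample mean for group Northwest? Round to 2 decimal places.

Σ Nₕx̄ₕ = N·μ, so 7607·x̄_Northwest = 21294·5854.92 − (4296·5384.14 + 1481·1421.94 + 7910·10015.70).
= 124674666.48 − 104460345.58 = 20214320.9.
x̄_Northwest = 20214320.9 / 7607 = 2657.3315... → 2657.33.

2657.33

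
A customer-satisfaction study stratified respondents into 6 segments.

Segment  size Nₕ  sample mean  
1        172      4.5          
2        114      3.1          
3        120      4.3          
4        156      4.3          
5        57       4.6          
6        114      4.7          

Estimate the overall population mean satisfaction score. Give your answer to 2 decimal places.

4.25

N = 733; weights Wₕ = Nₕ/N = (0.2347, 0.1555, 0.1637, 0.2128, 0.0778, 0.1555).
x̄_st = Σ Wₕ·x̄ₕ = 0.2347·4.5 + 0.1555·3.1 + 0.1637·4.3 + 0.2128·4.3 + 0.0778·4.6 + 0.1555·4.7 ≈ 4.2458...
→ 4.25.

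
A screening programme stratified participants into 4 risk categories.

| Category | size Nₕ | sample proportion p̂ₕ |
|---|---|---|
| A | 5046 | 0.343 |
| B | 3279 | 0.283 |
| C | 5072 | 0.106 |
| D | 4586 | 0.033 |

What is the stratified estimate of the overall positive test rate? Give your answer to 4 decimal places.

0.1862

N = 5046 + 3279 + 5072 + 4586 = 17983.
Overall proportion = Σ (Nₕ/N)·p̂ₕ.
Σ Nₕp̂ₕ = 1730.778 + 927.957 + 537.632 + 151.338 = 3347.705.
3347.705 / 17983 = 0.186159... → 0.1862.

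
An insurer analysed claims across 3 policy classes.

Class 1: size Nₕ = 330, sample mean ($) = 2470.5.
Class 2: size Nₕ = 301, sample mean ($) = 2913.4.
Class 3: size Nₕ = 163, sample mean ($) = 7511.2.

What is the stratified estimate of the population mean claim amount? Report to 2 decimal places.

3673.20

N = 330 + 301 + 163 = 794.
Overall mean = Σ (Nₕ/N)·x̄ₕ — weight by population share, not a simple average.
Σ Nₕx̄ₕ = 330·2470.5 + 301·2913.4 + 163·7511.2 = 815265 + 876933.4 + 1224325.6 = 2916524.
Divide by N: 2916524 / 794 = 3673.2040... → 3673.20.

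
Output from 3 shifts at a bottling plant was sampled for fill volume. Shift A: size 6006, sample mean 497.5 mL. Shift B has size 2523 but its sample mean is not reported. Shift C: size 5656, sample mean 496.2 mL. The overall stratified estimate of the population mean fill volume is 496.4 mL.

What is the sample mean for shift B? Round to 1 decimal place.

N = 6006 + 2523 + 5656 = 14185.
Overall total = μ·N = 496.4·14185 = 7041434.
Subtract the known strata: 6006·497.5 + 5656·496.2 = 5794492.2.
Remaining total for shift B: 7041434 − 5794492.2 = 1246941.8.
Divide by its size: 1246941.8 / 2523 = 494.230... → 494.2.

494.2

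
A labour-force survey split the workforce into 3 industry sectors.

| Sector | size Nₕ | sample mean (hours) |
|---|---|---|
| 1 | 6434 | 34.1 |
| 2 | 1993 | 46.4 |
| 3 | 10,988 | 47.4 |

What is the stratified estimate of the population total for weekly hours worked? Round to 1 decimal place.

Estimate total by summing Nₕ·x̄ₕ over strata.
6434·34.1 + 1993·46.4 + 10988·47.4 = 219399.4 + 92475.2 + 520831.2 = 832705.8.

832705.8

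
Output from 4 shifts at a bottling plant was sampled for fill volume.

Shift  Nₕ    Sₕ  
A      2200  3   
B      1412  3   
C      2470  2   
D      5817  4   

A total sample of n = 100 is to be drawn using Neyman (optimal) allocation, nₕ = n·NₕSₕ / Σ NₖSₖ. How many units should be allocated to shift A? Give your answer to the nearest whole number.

17

A: NₕSₕ = 2200·3 = 6600
B: NₕSₕ = 1412·3 = 4236
C: NₕSₕ = 2470·2 = 4940
D: NₕSₕ = 5817·4 = 23268
Σ NₕSₕ = 39044.
n_A = 100·6600/39044 = 16.904... → 17.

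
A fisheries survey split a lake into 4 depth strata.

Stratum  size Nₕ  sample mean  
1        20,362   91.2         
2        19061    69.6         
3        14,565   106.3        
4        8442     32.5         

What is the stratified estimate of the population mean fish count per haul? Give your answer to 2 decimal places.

N = 20362 + 19061 + 14565 + 8442 = 62430.
The stratified mean weights each stratum mean by its population share Nₕ/N.
Σ Nₕx̄ₕ = 20362·91.2 + 19061·69.6 + 14565·106.3 + 8442·32.5 = 1857014.4 + 1326645.6 + 1548259.5 + 274365 = 5006284.5.
Divide by N: 5006284.5 / 62430 = 80.1904... → 80.19.

80.19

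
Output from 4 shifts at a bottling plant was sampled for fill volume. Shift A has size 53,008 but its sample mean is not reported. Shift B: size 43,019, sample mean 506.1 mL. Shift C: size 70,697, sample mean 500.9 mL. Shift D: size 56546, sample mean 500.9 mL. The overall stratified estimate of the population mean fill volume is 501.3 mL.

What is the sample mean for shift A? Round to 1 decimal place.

498.4

N = 53008 + 43019 + 70697 + 56546 = 223270.
Overall total = μ·N = 501.3·223270 = 111925251.
Subtract the known strata: 43019·506.1 + 70697·500.9 + 56546·500.9 = 85507934.6.
Remaining total for shift A: 111925251 − 85507934.6 = 26417316.4.
Divide by its size: 26417316.4 / 53008 = 498.365... → 498.4.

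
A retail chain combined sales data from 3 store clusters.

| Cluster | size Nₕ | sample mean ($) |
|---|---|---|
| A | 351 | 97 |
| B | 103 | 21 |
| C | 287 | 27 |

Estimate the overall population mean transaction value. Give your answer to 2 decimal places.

x̄_st = (Σ Nₕx̄ₕ) / (Σ Nₕ) = (351·97 + 103·21 + 287·27) / 741
= 43959 / 741 = 59.3239... → 59.32.

59.32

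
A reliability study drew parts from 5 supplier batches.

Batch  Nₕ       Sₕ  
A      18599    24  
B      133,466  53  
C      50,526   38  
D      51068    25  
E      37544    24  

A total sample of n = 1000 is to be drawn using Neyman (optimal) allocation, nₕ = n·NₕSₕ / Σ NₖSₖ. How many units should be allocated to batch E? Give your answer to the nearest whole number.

Σ NₕSₕ = 18599·24 + 133466·53 + 50526·38 + 51068·25 + 37544·24 = 11617818.
Share for E: 901056/11617818 = 0.07756.
n_E = 1000 × 0.07756 = 77.558... → 78.

78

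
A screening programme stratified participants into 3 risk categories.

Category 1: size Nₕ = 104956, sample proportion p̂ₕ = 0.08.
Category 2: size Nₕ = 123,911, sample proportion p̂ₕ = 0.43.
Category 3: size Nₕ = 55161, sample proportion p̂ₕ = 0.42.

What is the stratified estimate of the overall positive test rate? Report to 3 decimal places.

0.299

N = 104956 + 123911 + 55161 = 284028.
Overall proportion = Σ (Nₕ/N)·p̂ₕ.
Σ Nₕp̂ₕ = 8396.48 + 53281.73 + 23167.62 = 84845.83.
84845.83 / 284028 = 0.29872... → 0.299.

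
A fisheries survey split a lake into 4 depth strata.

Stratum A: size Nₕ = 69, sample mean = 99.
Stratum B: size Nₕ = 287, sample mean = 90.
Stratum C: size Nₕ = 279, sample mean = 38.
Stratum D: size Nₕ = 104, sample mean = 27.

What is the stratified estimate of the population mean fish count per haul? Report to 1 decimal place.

62.3

N = 69 + 287 + 279 + 104 = 739.
Overall mean = Σ (Nₕ/N)·x̄ₕ — weight by population share, not a simple average.
Σ Nₕx̄ₕ = 69·99 + 287·90 + 279·38 + 104·27 = 6831 + 25830 + 10602 + 2808 = 46071.
Divide by N: 46071 / 739 = 62.342... → 62.3.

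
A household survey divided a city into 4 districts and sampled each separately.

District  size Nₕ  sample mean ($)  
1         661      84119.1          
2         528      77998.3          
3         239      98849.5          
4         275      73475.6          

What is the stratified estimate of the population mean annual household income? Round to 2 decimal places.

82569.96

x̄_st = (Σ Nₕx̄ₕ) / (Σ Nₕ) = (661·84119.1 + 528·77998.3 + 239·98849.5 + 275·73475.6) / 1703
= 140616648 / 1703 = 82569.9636... → 82569.96.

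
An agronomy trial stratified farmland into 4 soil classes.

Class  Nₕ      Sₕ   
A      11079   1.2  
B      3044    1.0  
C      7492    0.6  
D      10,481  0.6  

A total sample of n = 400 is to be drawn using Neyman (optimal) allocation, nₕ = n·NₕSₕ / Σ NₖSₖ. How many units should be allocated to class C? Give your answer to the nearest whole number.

66

A: NₕSₕ = 11079·1.2 = 13294.8
B: NₕSₕ = 3044·1.0 = 3044
C: NₕSₕ = 7492·0.6 = 4495.2
D: NₕSₕ = 10481·0.6 = 6288.6
Σ NₕSₕ = 27122.6.
n_C = 400·4495.2/27122.6 = 66.295... → 66.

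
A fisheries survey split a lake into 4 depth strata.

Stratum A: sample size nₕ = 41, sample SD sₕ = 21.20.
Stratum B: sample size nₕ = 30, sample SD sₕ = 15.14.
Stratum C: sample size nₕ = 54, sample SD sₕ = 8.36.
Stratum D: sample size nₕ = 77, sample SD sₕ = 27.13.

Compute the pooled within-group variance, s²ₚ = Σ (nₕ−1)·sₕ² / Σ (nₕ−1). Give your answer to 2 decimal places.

A: (41−1)·21.20² = 40·449.44 = 17977.6
B: (30−1)·15.14² = 29·229.2196 = 6647.3684
C: (54−1)·8.36² = 53·69.8896 = 3704.1488
D: (77−1)·27.13² = 76·736.0369 = 55938.8044
Numerator = 84267.9216; denominator = Σ(nₕ−1) = 198.
s²ₚ = 84267.9216/198 = 425.5956... → 425.60.

425.60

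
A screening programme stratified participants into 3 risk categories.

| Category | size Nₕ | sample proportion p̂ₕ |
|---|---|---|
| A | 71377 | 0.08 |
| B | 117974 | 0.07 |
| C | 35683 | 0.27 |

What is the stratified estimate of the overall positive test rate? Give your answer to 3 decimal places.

0.105

N = 71377 + 117974 + 35683 = 225034.
Overall proportion = Σ (Nₕ/N)·p̂ₕ.
Σ Nₕp̂ₕ = 5710.16 + 8258.18 + 9634.41 = 23602.75.
23602.75 / 225034 = 0.10489... → 0.105.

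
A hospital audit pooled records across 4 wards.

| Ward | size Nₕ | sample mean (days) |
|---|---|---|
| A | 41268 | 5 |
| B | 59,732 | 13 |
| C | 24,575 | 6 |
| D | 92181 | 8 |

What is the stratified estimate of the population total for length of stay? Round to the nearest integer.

1867754

A: 41268·5 = 206340
B: 59732·13 = 776516
C: 24575·6 = 147450
D: 92181·8 = 737448
τ̂ = Σ Nₕx̄ₕ = 1867754.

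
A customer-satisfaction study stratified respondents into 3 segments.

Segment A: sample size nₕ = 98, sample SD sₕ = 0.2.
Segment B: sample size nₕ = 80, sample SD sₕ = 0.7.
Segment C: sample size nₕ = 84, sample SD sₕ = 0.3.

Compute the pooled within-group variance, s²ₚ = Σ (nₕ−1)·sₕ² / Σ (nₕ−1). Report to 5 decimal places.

Degrees of freedom: 97 + 79 + 83 = 259.
Σ(nₕ−1)sₕ² = 97·0.04 + 79·0.49 + 83·0.09 = 50.06.
s²ₚ = 50.06 / 259 = 0.1932819... → 0.19328.

0.19328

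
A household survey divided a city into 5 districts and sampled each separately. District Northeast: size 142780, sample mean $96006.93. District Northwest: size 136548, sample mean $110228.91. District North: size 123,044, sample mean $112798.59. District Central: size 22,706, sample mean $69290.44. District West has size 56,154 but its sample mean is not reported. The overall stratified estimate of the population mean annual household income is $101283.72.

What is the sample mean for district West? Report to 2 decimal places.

80654.31

Σ Nₕx̄ₕ = N·μ, so 56154·x̄_West = 481232·101283.72 − (142780·96006.93 + 136548·110228.91 + 123044·112798.59 + 22706·69290.44).
= 48740967143.04 − 44211905106.68 = 4529062036.36.
x̄_West = 4529062036.36 / 56154 = 80654.3084... → 80654.31.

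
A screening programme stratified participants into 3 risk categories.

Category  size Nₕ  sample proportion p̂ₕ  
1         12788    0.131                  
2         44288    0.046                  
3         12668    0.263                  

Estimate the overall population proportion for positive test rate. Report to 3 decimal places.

0.101

Wₕ = Nₕ/N with N = 69744: 0.1834, 0.6350, 0.1816.
p̂_st = 0.1834·0.131 + 0.6350·0.046 + 0.1816·0.263 ≈ 0.10100... → 0.101.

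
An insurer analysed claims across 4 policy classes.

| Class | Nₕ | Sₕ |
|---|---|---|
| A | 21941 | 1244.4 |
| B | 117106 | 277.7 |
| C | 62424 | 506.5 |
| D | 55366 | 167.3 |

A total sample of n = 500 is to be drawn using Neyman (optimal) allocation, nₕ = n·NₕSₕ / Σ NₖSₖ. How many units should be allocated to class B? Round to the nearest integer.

A: NₕSₕ = 21941·1244.4 = 27303380.4
B: NₕSₕ = 117106·277.7 = 32520336.2
C: NₕSₕ = 62424·506.5 = 31617756
D: NₕSₕ = 55366·167.3 = 9262731.8
Σ NₕSₕ = 100704204.4.
n_B = 500·32520336.2/100704204.4 = 161.465... → 161.

161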